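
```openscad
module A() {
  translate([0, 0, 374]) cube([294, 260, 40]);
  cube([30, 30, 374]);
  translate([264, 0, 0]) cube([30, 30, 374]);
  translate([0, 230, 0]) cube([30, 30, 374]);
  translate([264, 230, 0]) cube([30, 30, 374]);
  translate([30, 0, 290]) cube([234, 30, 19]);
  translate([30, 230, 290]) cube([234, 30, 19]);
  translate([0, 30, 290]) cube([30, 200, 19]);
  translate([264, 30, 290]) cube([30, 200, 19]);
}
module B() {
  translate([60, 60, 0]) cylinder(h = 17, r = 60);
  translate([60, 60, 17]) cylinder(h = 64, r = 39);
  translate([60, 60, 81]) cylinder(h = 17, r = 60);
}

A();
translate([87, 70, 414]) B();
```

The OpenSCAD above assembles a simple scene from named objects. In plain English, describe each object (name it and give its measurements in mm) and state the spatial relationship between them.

A is a four-legged stool. The seat is a 294×260×40 mm slab whose top surface is at z = 414 mm; four square legs, each 30×30 mm in cross-section, run from the floor (z = 0) to the underside of the seat, each flush with a corner of the seat. Four stretchers, 30 mm wide and 19 mm tall, connect adjacent legs with their undersides at z = 290 mm, each running between the inner faces of the legs it joins and aligned with the legs' outer faces on the other axis.

B is a spool: two coaxial disc flanges of radius 60 mm and thickness 17 mm, joined by a core cylinder of radius 39 mm and height 64 mm. The lower flange rests on z = 0 and the three cylinders share a vertical axis.

The spool is on top of the stool, centred.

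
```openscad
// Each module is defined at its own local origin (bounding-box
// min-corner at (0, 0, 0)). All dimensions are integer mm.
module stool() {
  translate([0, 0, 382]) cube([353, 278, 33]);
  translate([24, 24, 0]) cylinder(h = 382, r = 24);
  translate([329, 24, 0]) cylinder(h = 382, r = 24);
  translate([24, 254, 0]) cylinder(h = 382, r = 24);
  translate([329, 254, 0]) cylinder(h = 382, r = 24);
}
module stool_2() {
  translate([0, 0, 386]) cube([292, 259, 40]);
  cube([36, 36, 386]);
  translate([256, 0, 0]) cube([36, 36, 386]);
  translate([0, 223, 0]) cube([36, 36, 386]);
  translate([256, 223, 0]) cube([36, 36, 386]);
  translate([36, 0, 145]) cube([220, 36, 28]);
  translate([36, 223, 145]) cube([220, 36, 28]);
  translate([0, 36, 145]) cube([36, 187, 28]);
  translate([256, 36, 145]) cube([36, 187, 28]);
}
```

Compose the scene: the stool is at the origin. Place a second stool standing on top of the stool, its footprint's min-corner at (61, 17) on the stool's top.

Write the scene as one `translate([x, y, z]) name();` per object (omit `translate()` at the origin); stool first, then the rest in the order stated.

stool();
translate([61, 17, 415]) stool_2();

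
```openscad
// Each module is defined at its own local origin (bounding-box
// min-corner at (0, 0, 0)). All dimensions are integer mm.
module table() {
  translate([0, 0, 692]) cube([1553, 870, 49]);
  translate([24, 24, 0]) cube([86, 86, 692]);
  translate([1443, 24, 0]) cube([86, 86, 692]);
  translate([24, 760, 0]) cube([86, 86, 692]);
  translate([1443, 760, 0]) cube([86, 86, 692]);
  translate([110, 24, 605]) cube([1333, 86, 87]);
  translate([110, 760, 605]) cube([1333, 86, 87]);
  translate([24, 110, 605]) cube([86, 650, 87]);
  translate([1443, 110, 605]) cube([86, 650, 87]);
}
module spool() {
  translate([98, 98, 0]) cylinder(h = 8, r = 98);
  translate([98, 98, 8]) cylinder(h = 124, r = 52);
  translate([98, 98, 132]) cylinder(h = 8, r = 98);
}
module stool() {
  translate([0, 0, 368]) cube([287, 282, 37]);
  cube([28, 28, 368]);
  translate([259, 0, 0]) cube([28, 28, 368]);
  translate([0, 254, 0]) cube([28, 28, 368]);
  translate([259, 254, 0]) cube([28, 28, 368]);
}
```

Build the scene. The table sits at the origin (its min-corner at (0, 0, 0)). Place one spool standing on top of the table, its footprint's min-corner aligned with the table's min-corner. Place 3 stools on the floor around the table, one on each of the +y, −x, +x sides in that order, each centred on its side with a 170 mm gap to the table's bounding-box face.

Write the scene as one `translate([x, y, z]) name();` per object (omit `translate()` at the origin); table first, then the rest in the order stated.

table();
translate([0, 0, 741]) spool();
translate([633, 1040, 0]) stool();
translate([-457, 294, 0]) stool();
translate([1723, 294, 0]) stool();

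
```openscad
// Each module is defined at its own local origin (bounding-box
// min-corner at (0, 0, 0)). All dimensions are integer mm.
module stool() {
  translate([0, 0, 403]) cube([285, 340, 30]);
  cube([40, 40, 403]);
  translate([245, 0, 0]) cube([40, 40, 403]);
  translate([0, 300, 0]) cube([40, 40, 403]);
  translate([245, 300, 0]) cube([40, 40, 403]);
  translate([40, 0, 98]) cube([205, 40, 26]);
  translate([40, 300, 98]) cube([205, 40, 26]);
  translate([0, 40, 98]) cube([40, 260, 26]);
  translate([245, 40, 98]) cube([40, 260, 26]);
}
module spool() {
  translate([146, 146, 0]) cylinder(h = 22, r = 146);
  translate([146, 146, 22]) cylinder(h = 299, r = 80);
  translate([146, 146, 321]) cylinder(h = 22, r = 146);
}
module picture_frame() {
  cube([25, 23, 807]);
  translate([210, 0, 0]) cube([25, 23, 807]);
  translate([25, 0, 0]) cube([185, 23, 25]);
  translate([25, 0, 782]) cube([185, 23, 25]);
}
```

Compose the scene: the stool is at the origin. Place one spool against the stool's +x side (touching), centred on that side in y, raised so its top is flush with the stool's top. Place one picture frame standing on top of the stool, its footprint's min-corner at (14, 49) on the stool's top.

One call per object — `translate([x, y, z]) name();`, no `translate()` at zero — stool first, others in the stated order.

stool();
translate([285, 24, 90]) spool();
translate([14, 49, 433]) picture_frame();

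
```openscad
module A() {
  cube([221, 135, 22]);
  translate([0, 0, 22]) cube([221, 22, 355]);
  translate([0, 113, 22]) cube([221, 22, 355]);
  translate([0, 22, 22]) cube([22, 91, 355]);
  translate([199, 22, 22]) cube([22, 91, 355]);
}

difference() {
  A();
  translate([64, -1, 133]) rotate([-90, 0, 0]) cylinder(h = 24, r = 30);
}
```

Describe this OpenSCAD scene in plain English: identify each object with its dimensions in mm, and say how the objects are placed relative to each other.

A is an open-topped rectangular box: outside dimensions 221×135×377 mm, with a uniform wall and base thickness of 22 mm. The base is a full 221×135 slab on the floor; four walls sit on top of the base. The front and back walls (the −y and +y sides) span the full width; the two side walls fit between them.

The open box has a circular hole of radius 30 mm through its front wall, centred at (x = 64, z = 133).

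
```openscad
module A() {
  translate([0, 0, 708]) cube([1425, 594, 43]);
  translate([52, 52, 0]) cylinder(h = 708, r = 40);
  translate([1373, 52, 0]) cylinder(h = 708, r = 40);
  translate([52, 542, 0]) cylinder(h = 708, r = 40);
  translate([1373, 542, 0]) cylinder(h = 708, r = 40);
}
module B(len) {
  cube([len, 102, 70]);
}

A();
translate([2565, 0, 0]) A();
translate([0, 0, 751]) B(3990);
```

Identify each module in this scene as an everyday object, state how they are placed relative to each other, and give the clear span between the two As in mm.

A is a table. B is a beam. A beam spans the tops of two tables. The clear span between the two tables is 1140 mm.

Second table starts at x = 2565; first ends at x = 1425; clear span = 2565 − 1425 = 1140 mm.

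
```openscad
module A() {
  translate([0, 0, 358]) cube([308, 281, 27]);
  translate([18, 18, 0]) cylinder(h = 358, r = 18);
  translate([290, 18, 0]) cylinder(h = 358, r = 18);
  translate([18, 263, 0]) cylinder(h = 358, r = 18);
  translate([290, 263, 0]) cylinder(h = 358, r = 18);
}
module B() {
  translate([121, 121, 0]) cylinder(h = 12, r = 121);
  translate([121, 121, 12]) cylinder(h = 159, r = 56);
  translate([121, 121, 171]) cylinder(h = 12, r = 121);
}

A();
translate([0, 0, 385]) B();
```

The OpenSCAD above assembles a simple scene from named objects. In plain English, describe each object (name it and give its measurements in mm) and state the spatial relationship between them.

A is a simple wooden stool: a rectangular seat 308 mm (x) by 281 mm (y), 27 mm thick, top face at z = 385 mm, on four round legs, each 36 mm in diameter. The legs rest on z = 0, each leg's axis is inset half a diameter from the nearest pair of seat edges (so the leg's bounding box is flush with the corner).

B is a spool: two coaxial disc flanges of radius 121 mm and thickness 12 mm, joined by a core cylinder of radius 56 mm and height 159 mm. The lower flange rests on z = 0 and the three cylinders share a vertical axis.

The spool is on top of the stool.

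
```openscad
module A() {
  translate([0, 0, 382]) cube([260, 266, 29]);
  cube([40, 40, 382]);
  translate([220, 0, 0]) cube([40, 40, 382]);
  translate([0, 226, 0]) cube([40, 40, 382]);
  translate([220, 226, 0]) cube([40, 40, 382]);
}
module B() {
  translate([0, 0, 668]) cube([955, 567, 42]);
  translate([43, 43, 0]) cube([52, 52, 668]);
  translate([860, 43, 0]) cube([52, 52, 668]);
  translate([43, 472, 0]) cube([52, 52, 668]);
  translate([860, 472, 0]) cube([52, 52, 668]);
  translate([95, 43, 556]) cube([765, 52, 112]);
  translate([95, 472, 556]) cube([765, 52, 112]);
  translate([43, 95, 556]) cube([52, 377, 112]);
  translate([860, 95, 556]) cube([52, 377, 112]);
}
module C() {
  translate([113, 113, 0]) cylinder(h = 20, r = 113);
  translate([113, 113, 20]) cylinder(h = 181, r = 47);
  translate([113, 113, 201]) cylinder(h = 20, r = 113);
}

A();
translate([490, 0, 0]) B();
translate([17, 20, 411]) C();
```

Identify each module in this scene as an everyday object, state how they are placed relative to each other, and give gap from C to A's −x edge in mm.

The spool's min-x is at 17; the stool's min-x is 0; gap = 17 mm.

A is a stool. B is a table. C is a spool. The table is on the floor beside the stool on its +x side. The spool is on top of the stool, centred. The gap from the spool to the stool's −x edge is 17 mm.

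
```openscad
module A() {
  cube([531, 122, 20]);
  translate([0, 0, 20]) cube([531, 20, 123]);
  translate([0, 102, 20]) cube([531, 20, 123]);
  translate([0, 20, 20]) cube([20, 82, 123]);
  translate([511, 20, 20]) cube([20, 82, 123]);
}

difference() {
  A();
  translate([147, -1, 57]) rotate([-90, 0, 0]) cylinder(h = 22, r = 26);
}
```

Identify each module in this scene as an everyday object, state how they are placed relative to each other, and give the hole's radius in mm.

A is an open box. The open box has a circular hole through its front wall. The hole's radius is 26 mm.

The subtracted cylinder has r = 26 mm.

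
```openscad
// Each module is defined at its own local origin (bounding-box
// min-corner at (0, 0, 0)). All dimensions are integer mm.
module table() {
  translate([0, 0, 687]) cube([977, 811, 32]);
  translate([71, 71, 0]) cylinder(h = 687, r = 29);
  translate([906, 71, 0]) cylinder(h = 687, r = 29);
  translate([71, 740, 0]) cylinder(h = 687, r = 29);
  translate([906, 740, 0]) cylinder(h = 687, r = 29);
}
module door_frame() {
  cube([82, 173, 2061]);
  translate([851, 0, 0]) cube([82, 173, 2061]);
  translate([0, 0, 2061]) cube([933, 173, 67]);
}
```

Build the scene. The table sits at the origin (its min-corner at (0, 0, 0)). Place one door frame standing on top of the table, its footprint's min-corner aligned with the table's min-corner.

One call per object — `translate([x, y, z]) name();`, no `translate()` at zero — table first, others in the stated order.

table();
translate([0, 0, 719]) door_frame();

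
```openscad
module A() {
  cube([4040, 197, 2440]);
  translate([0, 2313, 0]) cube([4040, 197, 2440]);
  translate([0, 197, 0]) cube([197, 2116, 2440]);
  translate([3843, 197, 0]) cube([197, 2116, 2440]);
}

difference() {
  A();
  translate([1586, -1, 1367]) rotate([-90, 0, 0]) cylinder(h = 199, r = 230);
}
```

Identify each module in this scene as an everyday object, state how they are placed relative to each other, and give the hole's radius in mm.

A is a house frame. The house frame has a circular hole through its front wall. The hole's radius is 230 mm.

The subtracted cylinder has r = 230 mm.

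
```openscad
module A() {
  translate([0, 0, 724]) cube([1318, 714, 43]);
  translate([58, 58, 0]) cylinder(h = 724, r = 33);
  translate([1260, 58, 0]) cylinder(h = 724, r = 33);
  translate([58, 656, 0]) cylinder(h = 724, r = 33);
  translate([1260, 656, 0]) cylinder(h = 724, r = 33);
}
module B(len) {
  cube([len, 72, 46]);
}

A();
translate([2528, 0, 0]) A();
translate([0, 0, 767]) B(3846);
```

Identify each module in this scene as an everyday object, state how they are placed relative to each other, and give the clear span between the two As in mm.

Second table starts at x = 2528; first ends at x = 1318; clear span = 2528 − 1318 = 1210 mm.

A is a table. B is a beam. A beam spans the tops of two tables. The clear span between the two tables is 1210 mm.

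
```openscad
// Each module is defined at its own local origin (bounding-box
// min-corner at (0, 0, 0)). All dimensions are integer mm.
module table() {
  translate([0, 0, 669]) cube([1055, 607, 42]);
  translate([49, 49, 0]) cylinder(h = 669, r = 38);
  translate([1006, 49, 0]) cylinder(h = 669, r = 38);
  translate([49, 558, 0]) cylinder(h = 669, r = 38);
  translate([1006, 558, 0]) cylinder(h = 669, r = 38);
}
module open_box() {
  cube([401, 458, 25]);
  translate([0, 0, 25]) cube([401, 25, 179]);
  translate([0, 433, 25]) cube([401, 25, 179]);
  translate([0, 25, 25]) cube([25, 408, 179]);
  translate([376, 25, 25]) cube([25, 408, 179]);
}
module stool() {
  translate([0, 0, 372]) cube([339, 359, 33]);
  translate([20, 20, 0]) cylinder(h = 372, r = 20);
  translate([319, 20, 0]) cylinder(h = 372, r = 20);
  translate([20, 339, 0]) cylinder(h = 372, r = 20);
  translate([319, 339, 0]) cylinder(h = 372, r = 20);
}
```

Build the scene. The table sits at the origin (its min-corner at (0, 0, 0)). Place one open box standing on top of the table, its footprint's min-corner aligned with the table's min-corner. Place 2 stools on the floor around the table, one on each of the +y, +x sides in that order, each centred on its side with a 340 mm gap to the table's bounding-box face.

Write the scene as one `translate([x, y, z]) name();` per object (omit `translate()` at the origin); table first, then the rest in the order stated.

table();
translate([0, 0, 711]) open_box();
translate([358, 947, 0]) stool();
translate([1395, 124, 0]) stool();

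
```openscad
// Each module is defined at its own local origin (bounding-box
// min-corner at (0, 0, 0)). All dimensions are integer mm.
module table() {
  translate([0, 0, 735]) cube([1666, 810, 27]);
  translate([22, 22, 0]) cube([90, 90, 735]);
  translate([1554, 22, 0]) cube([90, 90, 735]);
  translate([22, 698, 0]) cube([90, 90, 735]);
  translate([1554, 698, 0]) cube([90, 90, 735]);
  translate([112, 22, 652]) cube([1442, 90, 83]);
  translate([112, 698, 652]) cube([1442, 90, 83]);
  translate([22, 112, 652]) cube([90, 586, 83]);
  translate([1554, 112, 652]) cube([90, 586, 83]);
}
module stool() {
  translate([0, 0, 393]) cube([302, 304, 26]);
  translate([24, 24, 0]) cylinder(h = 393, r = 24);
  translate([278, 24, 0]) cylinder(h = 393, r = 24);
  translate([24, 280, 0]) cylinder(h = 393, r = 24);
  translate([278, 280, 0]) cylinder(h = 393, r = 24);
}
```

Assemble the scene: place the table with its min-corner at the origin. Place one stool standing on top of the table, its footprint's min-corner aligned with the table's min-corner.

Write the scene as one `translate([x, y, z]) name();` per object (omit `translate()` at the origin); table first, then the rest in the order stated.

table();
translate([0, 0, 762]) stool();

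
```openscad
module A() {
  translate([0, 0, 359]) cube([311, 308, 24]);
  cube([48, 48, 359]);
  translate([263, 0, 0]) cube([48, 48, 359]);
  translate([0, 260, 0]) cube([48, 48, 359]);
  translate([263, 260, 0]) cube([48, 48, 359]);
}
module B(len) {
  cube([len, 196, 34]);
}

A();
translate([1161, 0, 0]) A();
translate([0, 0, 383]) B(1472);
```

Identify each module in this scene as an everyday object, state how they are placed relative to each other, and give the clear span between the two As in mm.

Second stool starts at x = 1161; first ends at x = 311; clear span = 1161 − 311 = 850 mm.

A is a stool. B is a beam. A beam spans the tops of two stools. The clear span between the two stools is 850 mm.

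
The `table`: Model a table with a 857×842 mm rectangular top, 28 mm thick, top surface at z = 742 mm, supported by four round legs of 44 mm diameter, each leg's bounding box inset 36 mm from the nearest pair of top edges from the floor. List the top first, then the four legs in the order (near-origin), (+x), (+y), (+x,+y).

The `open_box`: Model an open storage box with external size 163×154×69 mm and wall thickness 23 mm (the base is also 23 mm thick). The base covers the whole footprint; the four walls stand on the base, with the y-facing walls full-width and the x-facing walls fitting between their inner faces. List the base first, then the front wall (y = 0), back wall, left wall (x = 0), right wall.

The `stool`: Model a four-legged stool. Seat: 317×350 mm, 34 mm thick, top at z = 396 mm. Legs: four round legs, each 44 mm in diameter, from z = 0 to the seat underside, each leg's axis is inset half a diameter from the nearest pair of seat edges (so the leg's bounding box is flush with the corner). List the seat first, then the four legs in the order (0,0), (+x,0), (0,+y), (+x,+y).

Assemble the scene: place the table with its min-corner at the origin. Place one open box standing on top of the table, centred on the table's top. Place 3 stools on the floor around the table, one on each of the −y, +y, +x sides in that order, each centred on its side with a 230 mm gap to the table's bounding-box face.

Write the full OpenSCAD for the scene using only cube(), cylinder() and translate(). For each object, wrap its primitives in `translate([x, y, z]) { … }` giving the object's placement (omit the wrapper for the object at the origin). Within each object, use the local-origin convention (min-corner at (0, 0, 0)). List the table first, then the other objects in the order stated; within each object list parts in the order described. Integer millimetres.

translate([0, 0, 714]) cube([857, 842, 28]);
translate([58, 58, 0]) cylinder(h = 714, r = 22);
translate([799, 58, 0]) cylinder(h = 714, r = 22);
translate([58, 784, 0]) cylinder(h = 714, r = 22);
translate([799, 784, 0]) cylinder(h = 714, r = 22);
translate([347, 344, 742]) {
  cube([163, 154, 23]);
  translate([0, 0, 23]) cube([163, 23, 46]);
  translate([0, 131, 23]) cube([163, 23, 46]);
  translate([0, 23, 23]) cube([23, 108, 46]);
  translate([140, 23, 23]) cube([23, 108, 46]);
}
translate([270, -580, 0]) {
  translate([0, 0, 362]) cube([317, 350, 34]);
  translate([22, 22, 0]) cylinder(h = 362, r = 22);
  translate([295, 22, 0]) cylinder(h = 362, r = 22);
  translate([22, 328, 0]) cylinder(h = 362, r = 22);
  translate([295, 328, 0]) cylinder(h = 362, r = 22);
}
translate([270, 1072, 0]) {
  translate([0, 0, 362]) cube([317, 350, 34]);
  translate([22, 22, 0]) cylinder(h = 362, r = 22);
  translate([295, 22, 0]) cylinder(h = 362, r = 22);
  translate([22, 328, 0]) cylinder(h = 362, r = 22);
  translate([295, 328, 0]) cylinder(h = 362, r = 22);
}
translate([1087, 246, 0]) {
  translate([0, 0, 362]) cube([317, 350, 34]);
  translate([22, 22, 0]) cylinder(h = 362, r = 22);
  translate([295, 22, 0]) cylinder(h = 362, r = 22);
  translate([22, 328, 0]) cylinder(h = 362, r = 22);
  translate([295, 328, 0]) cylinder(h = 362, r = 22);
}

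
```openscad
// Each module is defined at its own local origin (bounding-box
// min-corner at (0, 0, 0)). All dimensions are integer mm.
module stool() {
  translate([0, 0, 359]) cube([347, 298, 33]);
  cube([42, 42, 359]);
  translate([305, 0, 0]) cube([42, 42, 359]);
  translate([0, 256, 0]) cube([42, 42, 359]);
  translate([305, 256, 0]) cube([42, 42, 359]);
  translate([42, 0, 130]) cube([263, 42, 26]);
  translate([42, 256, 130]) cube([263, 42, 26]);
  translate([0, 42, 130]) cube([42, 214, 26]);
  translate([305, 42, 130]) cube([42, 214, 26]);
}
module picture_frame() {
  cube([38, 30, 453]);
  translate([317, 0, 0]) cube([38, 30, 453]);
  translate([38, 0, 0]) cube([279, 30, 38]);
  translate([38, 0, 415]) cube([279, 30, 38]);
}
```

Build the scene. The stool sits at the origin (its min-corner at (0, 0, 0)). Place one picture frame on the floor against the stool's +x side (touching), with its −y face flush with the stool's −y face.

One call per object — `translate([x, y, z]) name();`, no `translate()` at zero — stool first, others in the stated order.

stool();
translate([347, 0, 0]) picture_frame();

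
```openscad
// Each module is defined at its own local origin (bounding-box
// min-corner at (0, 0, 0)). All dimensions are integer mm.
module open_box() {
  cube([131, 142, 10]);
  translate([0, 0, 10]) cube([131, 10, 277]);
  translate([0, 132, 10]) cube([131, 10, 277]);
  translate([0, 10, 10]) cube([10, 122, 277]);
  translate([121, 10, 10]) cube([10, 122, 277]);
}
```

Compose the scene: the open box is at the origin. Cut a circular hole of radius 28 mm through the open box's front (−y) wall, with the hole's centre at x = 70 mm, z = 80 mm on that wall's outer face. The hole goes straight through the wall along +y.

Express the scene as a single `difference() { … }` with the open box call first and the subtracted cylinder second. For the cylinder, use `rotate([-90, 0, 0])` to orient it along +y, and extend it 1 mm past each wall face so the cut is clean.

difference() {
  open_box();
  translate([70, -1, 80]) rotate([-90, 0, 0]) cylinder(h = 12, r = 28);
}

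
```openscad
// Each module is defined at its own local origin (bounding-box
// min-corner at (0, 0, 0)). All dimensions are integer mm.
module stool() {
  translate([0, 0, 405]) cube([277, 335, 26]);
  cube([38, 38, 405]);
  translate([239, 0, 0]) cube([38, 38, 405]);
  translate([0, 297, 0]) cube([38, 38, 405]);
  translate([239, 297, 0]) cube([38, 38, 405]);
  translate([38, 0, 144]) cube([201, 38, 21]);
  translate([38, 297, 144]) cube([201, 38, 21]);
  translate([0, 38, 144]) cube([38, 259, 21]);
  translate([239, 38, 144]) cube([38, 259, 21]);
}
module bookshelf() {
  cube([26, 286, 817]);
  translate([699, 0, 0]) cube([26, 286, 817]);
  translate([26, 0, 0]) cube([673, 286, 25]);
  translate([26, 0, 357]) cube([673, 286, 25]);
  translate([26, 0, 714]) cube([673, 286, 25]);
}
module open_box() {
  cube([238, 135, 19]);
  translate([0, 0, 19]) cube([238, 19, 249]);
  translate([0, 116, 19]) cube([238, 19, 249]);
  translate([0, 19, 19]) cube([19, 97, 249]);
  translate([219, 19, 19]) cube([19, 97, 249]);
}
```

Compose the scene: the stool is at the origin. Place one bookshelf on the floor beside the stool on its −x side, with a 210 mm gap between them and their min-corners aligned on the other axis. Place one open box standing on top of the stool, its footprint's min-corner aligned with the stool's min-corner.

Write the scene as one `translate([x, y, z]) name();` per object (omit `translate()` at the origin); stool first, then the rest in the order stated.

stool();
translate([-935, 0, 0]) bookshelf();
translate([0, 0, 431]) open_box();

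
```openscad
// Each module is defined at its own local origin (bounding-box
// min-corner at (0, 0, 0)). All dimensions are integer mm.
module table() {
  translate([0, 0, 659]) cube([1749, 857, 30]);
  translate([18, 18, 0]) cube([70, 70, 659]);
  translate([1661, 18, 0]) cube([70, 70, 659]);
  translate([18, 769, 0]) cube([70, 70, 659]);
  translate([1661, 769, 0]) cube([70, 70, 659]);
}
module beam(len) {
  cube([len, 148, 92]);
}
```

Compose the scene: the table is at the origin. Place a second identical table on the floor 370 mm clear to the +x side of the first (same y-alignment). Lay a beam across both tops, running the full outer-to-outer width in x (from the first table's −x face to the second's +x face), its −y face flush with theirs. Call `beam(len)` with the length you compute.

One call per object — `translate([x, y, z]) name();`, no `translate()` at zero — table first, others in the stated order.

table();
translate([2119, 0, 0]) table();
translate([0, 0, 689]) beam(3868);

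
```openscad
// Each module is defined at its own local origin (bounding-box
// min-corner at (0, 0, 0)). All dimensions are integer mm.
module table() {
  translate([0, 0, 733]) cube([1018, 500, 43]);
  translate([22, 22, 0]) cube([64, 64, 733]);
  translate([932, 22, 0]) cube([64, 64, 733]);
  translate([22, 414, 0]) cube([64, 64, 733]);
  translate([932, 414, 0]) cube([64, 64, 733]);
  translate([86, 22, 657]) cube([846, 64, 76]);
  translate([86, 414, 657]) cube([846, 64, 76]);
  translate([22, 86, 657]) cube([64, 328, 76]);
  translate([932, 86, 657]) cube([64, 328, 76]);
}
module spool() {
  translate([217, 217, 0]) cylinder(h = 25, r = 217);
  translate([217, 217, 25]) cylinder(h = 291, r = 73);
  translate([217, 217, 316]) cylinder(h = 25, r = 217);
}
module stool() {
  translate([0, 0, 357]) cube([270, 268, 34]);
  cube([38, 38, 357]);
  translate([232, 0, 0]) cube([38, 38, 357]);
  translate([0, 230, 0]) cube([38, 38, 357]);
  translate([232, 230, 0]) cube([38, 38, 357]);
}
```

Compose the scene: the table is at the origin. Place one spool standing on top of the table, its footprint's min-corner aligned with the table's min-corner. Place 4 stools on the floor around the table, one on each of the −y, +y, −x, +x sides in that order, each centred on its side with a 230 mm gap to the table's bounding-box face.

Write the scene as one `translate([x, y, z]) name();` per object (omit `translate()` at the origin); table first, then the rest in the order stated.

table();
translate([0, 0, 776]) spool();
translate([374, -498, 0]) stool();
translate([374, 730, 0]) stool();
translate([-500, 116, 0]) stool();
translate([1248, 116, 0]) stool();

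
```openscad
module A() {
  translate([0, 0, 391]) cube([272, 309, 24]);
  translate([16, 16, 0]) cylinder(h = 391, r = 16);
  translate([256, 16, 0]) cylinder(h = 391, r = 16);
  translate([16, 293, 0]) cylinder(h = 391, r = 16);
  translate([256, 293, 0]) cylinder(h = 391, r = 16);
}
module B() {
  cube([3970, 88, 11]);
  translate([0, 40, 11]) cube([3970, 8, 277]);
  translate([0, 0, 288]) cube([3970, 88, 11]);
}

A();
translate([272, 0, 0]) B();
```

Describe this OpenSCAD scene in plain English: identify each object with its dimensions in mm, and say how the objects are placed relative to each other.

A is a four-legged stool. The seat is a 272×309×24 mm slab whose top surface is at z = 415 mm; four round legs, each 32 mm in diameter, run from the floor (z = 0) to the underside of the seat, each leg's axis is inset half a diameter from the nearest pair of seat edges (so the leg's bounding box is flush with the corner).

B is an I-beam lying along x, 3970 mm long. Overall section height 299 mm. Two flanges 88 mm wide (y) and 11 mm thick, one on the floor and one at the top; a web 8 mm thick runs between them, centred on the flange width.

The I-beam is against the stool's +x side, with their −y faces flush.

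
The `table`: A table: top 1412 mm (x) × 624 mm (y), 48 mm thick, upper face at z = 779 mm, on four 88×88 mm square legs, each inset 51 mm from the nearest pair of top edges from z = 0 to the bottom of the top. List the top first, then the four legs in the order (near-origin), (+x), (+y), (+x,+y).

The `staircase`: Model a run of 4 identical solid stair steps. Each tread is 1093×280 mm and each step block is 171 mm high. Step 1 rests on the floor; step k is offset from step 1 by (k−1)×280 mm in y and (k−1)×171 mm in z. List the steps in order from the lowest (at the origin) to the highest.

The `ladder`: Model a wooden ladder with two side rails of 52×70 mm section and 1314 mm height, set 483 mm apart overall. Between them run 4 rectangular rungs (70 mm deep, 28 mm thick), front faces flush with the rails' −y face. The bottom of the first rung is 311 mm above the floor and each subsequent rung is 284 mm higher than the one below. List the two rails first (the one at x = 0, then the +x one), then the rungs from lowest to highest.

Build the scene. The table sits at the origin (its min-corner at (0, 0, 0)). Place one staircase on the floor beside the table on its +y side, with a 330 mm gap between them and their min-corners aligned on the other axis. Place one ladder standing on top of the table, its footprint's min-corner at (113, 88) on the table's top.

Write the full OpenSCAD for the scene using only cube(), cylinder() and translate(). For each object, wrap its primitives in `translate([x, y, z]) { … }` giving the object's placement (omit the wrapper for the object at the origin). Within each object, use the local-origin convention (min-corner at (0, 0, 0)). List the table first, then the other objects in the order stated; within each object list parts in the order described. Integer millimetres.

translate([0, 0, 731]) cube([1412, 624, 48]);
translate([51, 51, 0]) cube([88, 88, 731]);
translate([1273, 51, 0]) cube([88, 88, 731]);
translate([51, 485, 0]) cube([88, 88, 731]);
translate([1273, 485, 0]) cube([88, 88, 731]);
translate([0, 954, 0]) {
  cube([1093, 280, 171]);
  translate([0, 280, 171]) cube([1093, 280, 171]);
  translate([0, 560, 342]) cube([1093, 280, 171]);
  translate([0, 840, 513]) cube([1093, 280, 171]);
}
translate([113, 88, 779]) {
  cube([52, 70, 1314]);
  translate([431, 0, 0]) cube([52, 70, 1314]);
  translate([52, 0, 311]) cube([379, 70, 28]);
  translate([52, 0, 595]) cube([379, 70, 28]);
  translate([52, 0, 879]) cube([379, 70, 28]);
  translate([52, 0, 1163]) cube([379, 70, 28]);
}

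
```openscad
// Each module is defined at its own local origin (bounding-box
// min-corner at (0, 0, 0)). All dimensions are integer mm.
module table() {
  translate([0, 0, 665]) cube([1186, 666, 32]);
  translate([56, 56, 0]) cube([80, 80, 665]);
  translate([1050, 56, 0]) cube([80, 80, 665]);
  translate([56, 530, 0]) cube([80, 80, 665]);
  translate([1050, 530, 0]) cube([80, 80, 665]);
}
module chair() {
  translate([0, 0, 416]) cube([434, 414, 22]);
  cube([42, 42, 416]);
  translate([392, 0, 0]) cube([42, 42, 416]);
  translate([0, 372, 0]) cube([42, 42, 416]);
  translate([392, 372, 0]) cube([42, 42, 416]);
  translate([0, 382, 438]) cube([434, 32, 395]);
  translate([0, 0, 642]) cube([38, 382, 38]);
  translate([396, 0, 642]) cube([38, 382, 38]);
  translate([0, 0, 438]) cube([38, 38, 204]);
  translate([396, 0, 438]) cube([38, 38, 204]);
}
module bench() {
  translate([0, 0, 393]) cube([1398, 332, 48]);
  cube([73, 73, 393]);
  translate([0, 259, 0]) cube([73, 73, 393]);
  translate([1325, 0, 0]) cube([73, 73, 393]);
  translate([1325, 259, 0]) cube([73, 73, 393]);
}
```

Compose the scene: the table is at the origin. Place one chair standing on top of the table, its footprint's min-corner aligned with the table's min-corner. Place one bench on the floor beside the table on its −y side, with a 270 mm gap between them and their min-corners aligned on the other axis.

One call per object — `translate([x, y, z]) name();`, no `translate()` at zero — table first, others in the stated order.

table();
translate([0, 0, 697]) chair();
translate([0, -602, 0]) bench();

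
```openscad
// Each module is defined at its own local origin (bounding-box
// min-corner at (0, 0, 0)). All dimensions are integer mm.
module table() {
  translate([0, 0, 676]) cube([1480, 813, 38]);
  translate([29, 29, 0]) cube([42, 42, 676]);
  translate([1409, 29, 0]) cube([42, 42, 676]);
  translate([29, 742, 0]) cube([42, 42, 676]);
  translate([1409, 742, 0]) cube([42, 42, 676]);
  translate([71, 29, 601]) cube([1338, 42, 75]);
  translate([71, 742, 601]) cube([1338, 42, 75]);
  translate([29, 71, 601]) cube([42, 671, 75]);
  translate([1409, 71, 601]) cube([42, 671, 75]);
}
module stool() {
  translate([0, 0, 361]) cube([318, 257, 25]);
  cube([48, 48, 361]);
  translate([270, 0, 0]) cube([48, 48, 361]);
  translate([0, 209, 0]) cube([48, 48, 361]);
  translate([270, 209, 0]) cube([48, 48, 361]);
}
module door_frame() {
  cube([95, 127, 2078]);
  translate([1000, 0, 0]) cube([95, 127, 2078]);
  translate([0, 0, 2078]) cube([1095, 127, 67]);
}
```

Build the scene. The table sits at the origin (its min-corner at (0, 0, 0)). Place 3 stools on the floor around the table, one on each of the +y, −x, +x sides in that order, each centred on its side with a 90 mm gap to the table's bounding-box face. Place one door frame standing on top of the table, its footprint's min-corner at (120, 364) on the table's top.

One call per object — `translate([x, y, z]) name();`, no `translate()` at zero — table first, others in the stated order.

table();
translate([581, 903, 0]) stool();
translate([-408, 278, 0]) stool();
translate([1570, 278, 0]) stool();
translate([120, 364, 714]) door_frame();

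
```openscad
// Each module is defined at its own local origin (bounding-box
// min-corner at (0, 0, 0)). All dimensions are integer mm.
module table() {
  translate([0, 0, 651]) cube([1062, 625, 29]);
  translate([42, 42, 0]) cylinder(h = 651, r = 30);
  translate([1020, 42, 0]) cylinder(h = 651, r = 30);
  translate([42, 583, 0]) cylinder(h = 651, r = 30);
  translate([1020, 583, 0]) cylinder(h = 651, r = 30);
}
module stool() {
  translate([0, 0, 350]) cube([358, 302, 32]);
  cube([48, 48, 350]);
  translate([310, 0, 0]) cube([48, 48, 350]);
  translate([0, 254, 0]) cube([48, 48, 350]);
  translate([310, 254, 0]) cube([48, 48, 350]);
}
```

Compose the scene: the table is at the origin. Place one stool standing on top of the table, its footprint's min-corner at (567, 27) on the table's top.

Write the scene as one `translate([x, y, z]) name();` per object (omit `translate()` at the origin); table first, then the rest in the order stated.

table();
translate([567, 27, 680]) stool();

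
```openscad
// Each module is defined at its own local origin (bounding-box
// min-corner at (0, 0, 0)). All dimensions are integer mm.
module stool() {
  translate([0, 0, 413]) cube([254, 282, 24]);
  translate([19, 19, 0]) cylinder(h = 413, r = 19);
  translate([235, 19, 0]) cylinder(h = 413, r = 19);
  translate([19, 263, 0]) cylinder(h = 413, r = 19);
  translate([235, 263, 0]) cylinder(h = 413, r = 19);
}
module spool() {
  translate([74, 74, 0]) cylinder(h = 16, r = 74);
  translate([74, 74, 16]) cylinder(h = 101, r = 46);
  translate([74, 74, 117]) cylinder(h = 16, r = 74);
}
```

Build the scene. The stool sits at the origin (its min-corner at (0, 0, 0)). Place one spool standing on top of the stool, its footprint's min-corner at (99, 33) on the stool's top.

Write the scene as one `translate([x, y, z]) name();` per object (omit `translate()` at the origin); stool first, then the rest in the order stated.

stool();
translate([99, 33, 437]) spool();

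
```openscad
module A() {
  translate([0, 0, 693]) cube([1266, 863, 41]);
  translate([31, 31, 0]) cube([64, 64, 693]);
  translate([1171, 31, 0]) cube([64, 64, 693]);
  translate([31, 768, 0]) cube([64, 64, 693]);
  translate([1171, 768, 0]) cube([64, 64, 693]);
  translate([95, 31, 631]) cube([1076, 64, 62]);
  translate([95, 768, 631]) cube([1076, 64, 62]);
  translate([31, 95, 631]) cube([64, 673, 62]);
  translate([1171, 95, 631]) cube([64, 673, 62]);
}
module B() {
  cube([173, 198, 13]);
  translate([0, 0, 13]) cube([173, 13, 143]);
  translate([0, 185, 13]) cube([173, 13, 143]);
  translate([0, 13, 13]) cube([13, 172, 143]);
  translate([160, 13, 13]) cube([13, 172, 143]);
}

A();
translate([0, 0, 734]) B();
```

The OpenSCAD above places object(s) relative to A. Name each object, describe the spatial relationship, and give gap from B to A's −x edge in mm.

The open box's min-x is at 0; the table's min-x is 0; gap = 0 mm.

A is a table. B is an open box. The open box is on top of the table. The gap from the open box to the table's −x edge is 0 mm.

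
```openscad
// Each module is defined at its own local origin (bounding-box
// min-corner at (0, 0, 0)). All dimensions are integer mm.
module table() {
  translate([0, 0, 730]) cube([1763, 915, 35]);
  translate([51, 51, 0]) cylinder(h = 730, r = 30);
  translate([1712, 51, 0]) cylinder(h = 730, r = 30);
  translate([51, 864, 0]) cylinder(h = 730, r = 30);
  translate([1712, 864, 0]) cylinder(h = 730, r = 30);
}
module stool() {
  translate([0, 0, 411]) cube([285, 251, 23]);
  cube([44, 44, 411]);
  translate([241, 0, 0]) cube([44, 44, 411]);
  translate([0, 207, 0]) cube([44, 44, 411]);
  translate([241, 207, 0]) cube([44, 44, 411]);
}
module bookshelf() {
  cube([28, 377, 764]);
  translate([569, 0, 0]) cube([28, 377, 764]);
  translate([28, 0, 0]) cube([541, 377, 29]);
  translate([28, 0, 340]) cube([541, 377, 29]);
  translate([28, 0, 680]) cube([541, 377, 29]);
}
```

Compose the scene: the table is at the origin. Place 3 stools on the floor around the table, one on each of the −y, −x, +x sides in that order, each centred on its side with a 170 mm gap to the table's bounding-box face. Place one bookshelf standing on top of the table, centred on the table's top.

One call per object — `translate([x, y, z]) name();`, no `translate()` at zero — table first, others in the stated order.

table();
translate([739, -421, 0]) stool();
translate([-455, 332, 0]) stool();
translate([1933, 332, 0]) stool();
translate([583, 269, 765]) bookshelf();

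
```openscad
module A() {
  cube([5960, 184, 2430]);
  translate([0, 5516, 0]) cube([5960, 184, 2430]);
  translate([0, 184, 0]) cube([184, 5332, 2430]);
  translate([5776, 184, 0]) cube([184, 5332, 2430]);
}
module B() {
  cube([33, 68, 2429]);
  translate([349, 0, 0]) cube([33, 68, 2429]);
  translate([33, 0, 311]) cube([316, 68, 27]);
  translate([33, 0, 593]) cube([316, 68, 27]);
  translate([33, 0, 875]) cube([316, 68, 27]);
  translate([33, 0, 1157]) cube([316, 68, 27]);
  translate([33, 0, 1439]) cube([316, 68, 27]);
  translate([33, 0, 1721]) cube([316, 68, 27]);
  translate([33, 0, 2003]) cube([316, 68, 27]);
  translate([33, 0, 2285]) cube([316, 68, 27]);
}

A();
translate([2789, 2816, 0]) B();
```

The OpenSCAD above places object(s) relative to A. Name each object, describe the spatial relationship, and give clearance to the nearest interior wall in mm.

A is a house frame. B is a ladder. The ladder sits inside the house frame, centred. The clearance to the nearest interior wall is 2605 mm.

Clearances: x = 2605, y = 2632; minimum 2605 mm.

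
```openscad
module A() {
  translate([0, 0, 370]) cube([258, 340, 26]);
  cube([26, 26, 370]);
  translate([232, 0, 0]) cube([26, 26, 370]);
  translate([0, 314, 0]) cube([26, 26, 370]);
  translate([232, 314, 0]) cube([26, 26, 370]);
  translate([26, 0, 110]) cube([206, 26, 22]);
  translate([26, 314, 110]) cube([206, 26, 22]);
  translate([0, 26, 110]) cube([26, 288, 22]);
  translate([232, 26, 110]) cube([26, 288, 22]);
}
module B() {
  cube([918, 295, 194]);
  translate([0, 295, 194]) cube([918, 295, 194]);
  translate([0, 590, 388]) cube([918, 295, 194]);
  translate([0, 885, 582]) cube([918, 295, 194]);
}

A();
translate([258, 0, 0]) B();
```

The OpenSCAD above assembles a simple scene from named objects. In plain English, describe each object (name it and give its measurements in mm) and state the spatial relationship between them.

A is a four-legged stool. The seat is a 258×340×26 mm slab whose top surface is at z = 396 mm; four square legs, each 26×26 mm in cross-section, run from the floor (z = 0) to the underside of the seat, each flush with a corner of the seat. Four stretchers, 26 mm wide and 22 mm tall, connect adjacent legs with their undersides at z = 110 mm, each running between the inner faces of the legs it joins and aligned with the legs' outer faces on the other axis.

B is a straight staircase of 4 solid steps. Each step is 918 mm wide (x), 295 mm deep (y, the going) and 194 mm tall (the rise). The first step rests on the floor; each subsequent step sits one going further in +y and one rise higher in +z, directly behind and above the previous step with no overlap.

The staircase is against the stool's +x side, with their −y faces flush.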